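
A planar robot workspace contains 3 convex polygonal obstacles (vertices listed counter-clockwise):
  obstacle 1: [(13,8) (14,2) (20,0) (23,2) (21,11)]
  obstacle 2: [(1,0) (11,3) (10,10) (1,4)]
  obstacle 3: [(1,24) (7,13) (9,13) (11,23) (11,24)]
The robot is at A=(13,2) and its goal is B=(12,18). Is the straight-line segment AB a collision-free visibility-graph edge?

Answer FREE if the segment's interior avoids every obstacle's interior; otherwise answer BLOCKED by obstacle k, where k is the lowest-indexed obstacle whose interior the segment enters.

FREE

Obstacle 1 [(13,8) (14,2) (20,0) (23,2) (21,11)]:
  edge (13,8)–(14,2): clear
  edge (14,2)–(20,0): clear
  edge (20,0)–(23,2): clear
  edge (23,2)–(21,11): clear
  edge (21,11)–(13,8): clear
  midpoint (25/2,10) outside
  → clear
Obstacle 2 [(1,0) (11,3) (10,10) (1,4)]:
  edge (1,0)–(11,3): clear
  edge (11,3)–(10,10): clear
  edge (10,10)–(1,4): clear
  edge (1,4)–(1,0): clear
  midpoint (25/2,10) outside
  → clear
Obstacle 3 [(1,24) (7,13) (9,13) (11,23) (11,24)]:
  edge (1,24)–(7,13): clear
  edge (7,13)–(9,13): clear
  edge (9,13)–(11,23): clear
  edge (11,23)–(11,24): clear
  edge (11,24)–(1,24): clear
  midpoint (25/2,10) outside
  → clear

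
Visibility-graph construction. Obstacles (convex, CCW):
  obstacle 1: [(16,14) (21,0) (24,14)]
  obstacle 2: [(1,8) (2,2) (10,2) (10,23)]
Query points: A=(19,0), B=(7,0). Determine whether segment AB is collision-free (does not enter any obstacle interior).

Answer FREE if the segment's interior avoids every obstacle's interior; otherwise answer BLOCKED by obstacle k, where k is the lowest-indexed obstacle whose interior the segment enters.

Obstacle 1 [(16,14) (21,0) (24,14)]:
  edge (16,14)–(21,0): clear
  edge (21,0)–(24,14): clear
  edge (24,14)–(16,14): clear
  midpoint (13,0) outside
  → clear
Obstacle 2 [(1,8) (2,2) (10,2) (10,23)]:
  edge (1,8)–(2,2): clear
  edge (2,2)–(10,2): clear
  edge (10,2)–(10,23): clear
  edge (10,23)–(1,8): clear
  midpoint (13,0) outside
  → clear

FREE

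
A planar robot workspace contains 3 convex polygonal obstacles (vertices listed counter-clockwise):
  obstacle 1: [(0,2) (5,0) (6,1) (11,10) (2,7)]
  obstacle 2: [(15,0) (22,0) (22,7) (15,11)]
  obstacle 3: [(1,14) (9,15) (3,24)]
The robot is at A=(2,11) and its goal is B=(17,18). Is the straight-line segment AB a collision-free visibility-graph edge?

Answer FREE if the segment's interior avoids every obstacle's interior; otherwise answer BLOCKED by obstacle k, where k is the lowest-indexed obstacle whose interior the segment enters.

FREE

Obstacle 1 [(0,2) (5,0) (6,1) (11,10) (2,7)]:
  edge (0,2)–(5,0): clear
  edge (5,0)–(6,1): clear
  edge (6,1)–(11,10): clear
  edge (11,10)–(2,7): clear
  edge (2,7)–(0,2): clear
  midpoint (19/2,29/2) outside
  → clear
Obstacle 2 [(15,0) (22,0) (22,7) (15,11)]:
  edge (15,0)–(22,0): clear
  edge (22,0)–(22,7): clear
  edge (22,7)–(15,11): clear
  edge (15,11)–(15,0): clear
  midpoint (19/2,29/2) outside
  → clear
Obstacle 3 [(1,14) (9,15) (3,24)]:
  edge (1,14)–(9,15): clear
  edge (9,15)–(3,24): clear
  edge (3,24)–(1,14): clear
  midpoint (19/2,29/2) outside
  → clear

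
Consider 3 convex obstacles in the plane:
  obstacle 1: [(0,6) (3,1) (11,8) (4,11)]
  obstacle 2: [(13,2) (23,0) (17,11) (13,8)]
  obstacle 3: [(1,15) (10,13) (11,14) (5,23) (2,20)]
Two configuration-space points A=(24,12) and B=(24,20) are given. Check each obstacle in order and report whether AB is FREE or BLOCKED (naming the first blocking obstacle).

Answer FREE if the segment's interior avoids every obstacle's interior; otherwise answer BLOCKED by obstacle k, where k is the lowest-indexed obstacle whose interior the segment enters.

FREE

Obstacle 1 [(0,6) (3,1) (11,8) (4,11)]:
  edge (0,6)–(3,1): clear
  edge (3,1)–(11,8): clear
  edge (11,8)–(4,11): clear
  edge (4,11)–(0,6): clear
  midpoint (24,16) outside
  → clear
Obstacle 2 [(13,2) (23,0) (17,11) (13,8)]:
  edge (13,2)–(23,0): clear
  edge (23,0)–(17,11): clear
  edge (17,11)–(13,8): clear
  edge (13,8)–(13,2): clear
  midpoint (24,16) outside
  → clear
Obstacle 3 [(1,15) (10,13) (11,14) (5,23) (2,20)]:
  edge (1,15)–(10,13): clear
  edge (10,13)–(11,14): clear
  edge (11,14)–(5,23): clear
  edge (5,23)–(2,20): clear
  edge (2,20)–(1,15): clear
  midpoint (24,16) outside
  → clear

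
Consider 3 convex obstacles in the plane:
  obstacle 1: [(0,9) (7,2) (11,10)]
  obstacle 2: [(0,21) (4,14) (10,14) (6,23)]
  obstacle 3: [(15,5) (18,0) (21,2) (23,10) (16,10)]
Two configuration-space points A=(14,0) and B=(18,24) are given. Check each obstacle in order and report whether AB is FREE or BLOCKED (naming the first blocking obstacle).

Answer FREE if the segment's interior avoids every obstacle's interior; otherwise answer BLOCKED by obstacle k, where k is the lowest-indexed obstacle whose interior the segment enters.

FREE

Obstacle 1 [(0,9) (7,2) (11,10)]:
  edge (0,9)–(7,2): clear
  edge (7,2)–(11,10): clear
  edge (11,10)–(0,9): clear
  midpoint (16,12) outside
  → clear
Obstacle 2 [(0,21) (4,14) (10,14) (6,23)]:
  edge (0,21)–(4,14): clear
  edge (4,14)–(10,14): clear
  edge (10,14)–(6,23): clear
  edge (6,23)–(0,21): clear
  midpoint (16,12) outside
  → clear
Obstacle 3 [(15,5) (18,0) (21,2) (23,10) (16,10)]:
  edge (15,5)–(18,0): clear
  edge (18,0)–(21,2): clear
  edge (21,2)–(23,10): clear
  edge (23,10)–(16,10): clear
  edge (16,10)–(15,5): clear
  midpoint (16,12) outside
  → clear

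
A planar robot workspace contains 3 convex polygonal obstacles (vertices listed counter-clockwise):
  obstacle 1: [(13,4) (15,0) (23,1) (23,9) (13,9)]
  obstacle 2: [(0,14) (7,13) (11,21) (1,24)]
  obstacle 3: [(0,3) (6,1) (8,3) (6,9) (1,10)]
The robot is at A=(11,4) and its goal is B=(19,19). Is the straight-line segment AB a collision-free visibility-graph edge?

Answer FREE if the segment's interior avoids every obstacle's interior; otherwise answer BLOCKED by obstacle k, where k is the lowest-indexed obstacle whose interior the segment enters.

BLOCKED by obstacle 1

Obstacle 1 [(13,4) (15,0) (23,1) (23,9) (13,9)]:
  edge (13,4)–(15,0): clear
  edge (15,0)–(23,1): clear
  edge (23,1)–(23,9): clear
  edge (23,9)–(13,9): crosses AB
  edge (13,9)–(13,4): crosses AB
  → BLOCKED
Obstacle 2 [(0,14) (7,13) (11,21) (1,24)]:
  edge (0,14)–(7,13): clear
  edge (7,13)–(11,21): clear
  edge (11,21)–(1,24): clear
  edge (1,24)–(0,14): clear
  midpoint (15,23/2) outside
  → clear
Obstacle 3 [(0,3) (6,1) (8,3) (6,9) (1,10)]:
  edge (0,3)–(6,1): clear
  edge (6,1)–(8,3): clear
  edge (8,3)–(6,9): clear
  edge (6,9)–(1,10): clear
  edge (1,10)–(0,3): clear
  midpoint (15,23/2) outside
  → clear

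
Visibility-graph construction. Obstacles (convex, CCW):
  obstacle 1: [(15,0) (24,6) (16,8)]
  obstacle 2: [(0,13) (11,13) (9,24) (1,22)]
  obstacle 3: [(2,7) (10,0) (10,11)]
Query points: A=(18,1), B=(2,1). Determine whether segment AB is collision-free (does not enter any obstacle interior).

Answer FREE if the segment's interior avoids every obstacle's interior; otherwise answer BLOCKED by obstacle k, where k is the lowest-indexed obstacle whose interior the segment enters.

BLOCKED by obstacle 1

Obstacle 1 [(15,0) (24,6) (16,8)]:
  edge (15,0)–(24,6): crosses AB
  edge (24,6)–(16,8): clear
  edge (16,8)–(15,0): crosses AB
  → BLOCKED
Obstacle 2 [(0,13) (11,13) (9,24) (1,22)]:
  edge (0,13)–(11,13): clear
  edge (11,13)–(9,24): clear
  edge (9,24)–(1,22): clear
  edge (1,22)–(0,13): clear
  midpoint (10,1) outside
  → clear
Obstacle 3 [(2,7) (10,0) (10,11)]:
  edge (2,7)–(10,0): crosses AB
  edge (10,0)–(10,11): crosses AB
  edge (10,11)–(2,7): clear
  → BLOCKED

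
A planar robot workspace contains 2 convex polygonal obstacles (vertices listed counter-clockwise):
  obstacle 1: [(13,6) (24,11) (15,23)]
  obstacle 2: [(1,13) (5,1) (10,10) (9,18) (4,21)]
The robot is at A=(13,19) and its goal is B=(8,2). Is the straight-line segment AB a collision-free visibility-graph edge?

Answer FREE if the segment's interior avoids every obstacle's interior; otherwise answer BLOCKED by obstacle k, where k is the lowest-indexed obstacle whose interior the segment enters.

Obstacle 1 [(13,6) (24,11) (15,23)]:
  edge (13,6)–(24,11): clear
  edge (24,11)–(15,23): clear
  edge (15,23)–(13,6): clear
  midpoint (21/2,21/2) outside
  → clear
Obstacle 2 [(1,13) (5,1) (10,10) (9,18) (4,21)]:
  edge (1,13)–(5,1): clear
  edge (5,1)–(10,10): clear
  edge (10,10)–(9,18): clear
  edge (9,18)–(4,21): clear
  edge (4,21)–(1,13): clear
  midpoint (21/2,21/2) outside
  → clear

FREE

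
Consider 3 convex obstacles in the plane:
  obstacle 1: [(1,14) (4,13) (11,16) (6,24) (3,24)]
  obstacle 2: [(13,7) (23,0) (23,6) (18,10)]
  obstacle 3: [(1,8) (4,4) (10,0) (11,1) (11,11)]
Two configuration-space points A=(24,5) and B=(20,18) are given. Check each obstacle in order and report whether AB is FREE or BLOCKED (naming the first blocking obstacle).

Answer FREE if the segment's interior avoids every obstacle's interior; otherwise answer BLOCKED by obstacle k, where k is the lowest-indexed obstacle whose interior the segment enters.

Obstacle 1 [(1,14) (4,13) (11,16) (6,24) (3,24)]:
  edge (1,14)–(4,13): clear
  edge (4,13)–(11,16): clear
  edge (11,16)–(6,24): clear
  edge (6,24)–(3,24): clear
  edge (3,24)–(1,14): clear
  midpoint (22,23/2) outside
  → clear
Obstacle 2 [(13,7) (23,0) (23,6) (18,10)]:
  edge (13,7)–(23,0): clear
  edge (23,0)–(23,6): clear
  edge (23,6)–(18,10): clear
  edge (18,10)–(13,7): clear
  midpoint (22,23/2) outside
  → clear
Obstacle 3 [(1,8) (4,4) (10,0) (11,1) (11,11)]:
  edge (1,8)–(4,4): clear
  edge (4,4)–(10,0): clear
  edge (10,0)–(11,1): clear
  edge (11,1)–(11,11): clear
  edge (11,11)–(1,8): clear
  midpoint (22,23/2) outside
  → clear

FREE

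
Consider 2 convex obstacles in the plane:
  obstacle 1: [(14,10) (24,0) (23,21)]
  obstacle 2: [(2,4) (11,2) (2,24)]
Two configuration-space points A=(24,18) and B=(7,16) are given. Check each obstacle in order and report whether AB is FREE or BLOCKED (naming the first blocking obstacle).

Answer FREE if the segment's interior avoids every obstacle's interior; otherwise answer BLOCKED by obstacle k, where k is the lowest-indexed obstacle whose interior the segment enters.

BLOCKED by obstacle 1

Obstacle 1 [(14,10) (24,0) (23,21)]:
  edge (14,10)–(24,0): clear
  edge (24,0)–(23,21): crosses AB
  edge (23,21)–(14,10): crosses AB
  → BLOCKED
Obstacle 2 [(2,4) (11,2) (2,24)]:
  edge (2,4)–(11,2): clear
  edge (11,2)–(2,24): clear
  edge (2,24)–(2,4): clear
  midpoint (31/2,17) outside
  → clear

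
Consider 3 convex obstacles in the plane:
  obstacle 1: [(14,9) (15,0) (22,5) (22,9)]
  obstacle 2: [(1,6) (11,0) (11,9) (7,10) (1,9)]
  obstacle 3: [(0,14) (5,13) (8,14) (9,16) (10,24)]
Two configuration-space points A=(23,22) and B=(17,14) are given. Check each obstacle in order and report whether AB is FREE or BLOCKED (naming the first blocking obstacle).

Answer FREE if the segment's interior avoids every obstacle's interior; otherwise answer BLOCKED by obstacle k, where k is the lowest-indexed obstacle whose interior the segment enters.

FREE

Obstacle 1 [(14,9) (15,0) (22,5) (22,9)]:
  edge (14,9)–(15,0): clear
  edge (15,0)–(22,5): clear
  edge (22,5)–(22,9): clear
  edge (22,9)–(14,9): clear
  midpoint (20,18) outside
  → clear
Obstacle 2 [(1,6) (11,0) (11,9) (7,10) (1,9)]:
  edge (1,6)–(11,0): clear
  edge (11,0)–(11,9): clear
  edge (11,9)–(7,10): clear
  edge (7,10)–(1,9): clear
  edge (1,9)–(1,6): clear
  midpoint (20,18) outside
  → clear
Obstacle 3 [(0,14) (5,13) (8,14) (9,16) (10,24)]:
  edge (0,14)–(5,13): clear
  edge (5,13)–(8,14): clear
  edge (8,14)–(9,16): clear
  edge (9,16)–(10,24): clear
  edge (10,24)–(0,14): clear
  midpoint (20,18) outside
  → clear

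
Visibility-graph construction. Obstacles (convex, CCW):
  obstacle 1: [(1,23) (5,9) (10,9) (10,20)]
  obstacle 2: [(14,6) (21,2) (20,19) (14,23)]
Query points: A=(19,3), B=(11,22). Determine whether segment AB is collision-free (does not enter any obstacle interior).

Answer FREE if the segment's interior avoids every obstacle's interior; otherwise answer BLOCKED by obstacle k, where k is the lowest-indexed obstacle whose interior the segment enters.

BLOCKED by obstacle 2

Obstacle 1 [(1,23) (5,9) (10,9) (10,20)]:
  edge (1,23)–(5,9): clear
  edge (5,9)–(10,9): clear
  edge (10,9)–(10,20): clear
  edge (10,20)–(1,23): clear
  midpoint (15,25/2) outside
  → clear
Obstacle 2 [(14,6) (21,2) (20,19) (14,23)]:
  edge (14,6)–(21,2): crosses AB
  edge (21,2)–(20,19): clear
  edge (20,19)–(14,23): clear
  edge (14,23)–(14,6): crosses AB
  → BLOCKED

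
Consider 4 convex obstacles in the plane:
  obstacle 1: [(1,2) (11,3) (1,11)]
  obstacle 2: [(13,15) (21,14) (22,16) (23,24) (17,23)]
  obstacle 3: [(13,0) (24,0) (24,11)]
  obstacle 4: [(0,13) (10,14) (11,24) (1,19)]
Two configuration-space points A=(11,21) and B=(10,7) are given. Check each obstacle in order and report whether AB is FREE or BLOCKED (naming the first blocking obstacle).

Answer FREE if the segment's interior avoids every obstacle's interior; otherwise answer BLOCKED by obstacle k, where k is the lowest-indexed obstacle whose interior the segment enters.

Obstacle 1 [(1,2) (11,3) (1,11)]:
  edge (1,2)–(11,3): clear
  edge (11,3)–(1,11): clear
  edge (1,11)–(1,2): clear
  midpoint (21/2,14) outside
  → clear
Obstacle 2 [(13,15) (21,14) (22,16) (23,24) (17,23)]:
  edge (13,15)–(21,14): clear
  edge (21,14)–(22,16): clear
  edge (22,16)–(23,24): clear
  edge (23,24)–(17,23): clear
  edge (17,23)–(13,15): clear
  midpoint (21/2,14) outside
  → clear
Obstacle 3 [(13,0) (24,0) (24,11)]:
  edge (13,0)–(24,0): clear
  edge (24,0)–(24,11): clear
  edge (24,11)–(13,0): clear
  midpoint (21/2,14) outside
  → clear
Obstacle 4 [(0,13) (10,14) (11,24) (1,19)]:
  edge (0,13)–(10,14): clear
  edge (10,14)–(11,24): clear
  edge (11,24)–(1,19): clear
  edge (1,19)–(0,13): clear
  midpoint (21/2,14) outside
  → clear

FREE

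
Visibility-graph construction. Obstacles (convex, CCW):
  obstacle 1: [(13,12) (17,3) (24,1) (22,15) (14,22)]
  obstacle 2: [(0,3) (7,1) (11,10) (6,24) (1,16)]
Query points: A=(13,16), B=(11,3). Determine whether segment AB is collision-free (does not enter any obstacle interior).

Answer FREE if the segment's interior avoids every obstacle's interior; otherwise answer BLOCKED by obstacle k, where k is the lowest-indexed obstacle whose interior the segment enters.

FREE

Obstacle 1 [(13,12) (17,3) (24,1) (22,15) (14,22)]:
  edge (13,12)–(17,3): clear
  edge (17,3)–(24,1): clear
  edge (24,1)–(22,15): clear
  edge (22,15)–(14,22): clear
  edge (14,22)–(13,12): clear
  midpoint (12,19/2) outside
  → clear
Obstacle 2 [(0,3) (7,1) (11,10) (6,24) (1,16)]:
  edge (0,3)–(7,1): clear
  edge (7,1)–(11,10): clear
  edge (11,10)–(6,24): clear
  edge (6,24)–(1,16): clear
  edge (1,16)–(0,3): clear
  midpoint (12,19/2) outside
  → clear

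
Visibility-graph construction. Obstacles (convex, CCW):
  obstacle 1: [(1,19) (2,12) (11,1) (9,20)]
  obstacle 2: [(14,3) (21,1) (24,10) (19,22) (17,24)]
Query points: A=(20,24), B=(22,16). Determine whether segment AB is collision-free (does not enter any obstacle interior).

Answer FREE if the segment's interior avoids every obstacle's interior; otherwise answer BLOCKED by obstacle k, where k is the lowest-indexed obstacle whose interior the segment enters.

FREE

Obstacle 1 [(1,19) (2,12) (11,1) (9,20)]:
  edge (1,19)–(2,12): clear
  edge (2,12)–(11,1): clear
  edge (11,1)–(9,20): clear
  edge (9,20)–(1,19): clear
  midpoint (21,20) outside
  → clear
Obstacle 2 [(14,3) (21,1) (24,10) (19,22) (17,24)]:
  edge (14,3)–(21,1): clear
  edge (21,1)–(24,10): clear
  edge (24,10)–(19,22): clear
  edge (19,22)–(17,24): clear
  edge (17,24)–(14,3): clear
  midpoint (21,20) outside
  → clear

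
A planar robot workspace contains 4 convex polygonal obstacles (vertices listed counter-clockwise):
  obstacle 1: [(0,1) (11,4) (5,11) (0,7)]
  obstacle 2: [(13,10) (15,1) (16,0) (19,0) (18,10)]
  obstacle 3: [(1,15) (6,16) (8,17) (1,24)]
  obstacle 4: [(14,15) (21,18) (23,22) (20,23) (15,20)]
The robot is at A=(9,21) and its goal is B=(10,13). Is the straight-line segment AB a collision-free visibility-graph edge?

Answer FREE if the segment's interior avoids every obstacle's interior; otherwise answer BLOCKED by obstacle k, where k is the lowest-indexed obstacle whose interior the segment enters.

Obstacle 1 [(0,1) (11,4) (5,11) (0,7)]:
  edge (0,1)–(11,4): clear
  edge (11,4)–(5,11): clear
  edge (5,11)–(0,7): clear
  edge (0,7)–(0,1): clear
  midpoint (19/2,17) outside
  → clear
Obstacle 2 [(13,10) (15,1) (16,0) (19,0) (18,10)]:
  edge (13,10)–(15,1): clear
  edge (15,1)–(16,0): clear
  edge (16,0)–(19,0): clear
  edge (19,0)–(18,10): clear
  edge (18,10)–(13,10): clear
  midpoint (19/2,17) outside
  → clear
Obstacle 3 [(1,15) (6,16) (8,17) (1,24)]:
  edge (1,15)–(6,16): clear
  edge (6,16)–(8,17): clear
  edge (8,17)–(1,24): clear
  edge (1,24)–(1,15): clear
  midpoint (19/2,17) outside
  → clear
Obstacle 4 [(14,15) (21,18) (23,22) (20,23) (15,20)]:
  edge (14,15)–(21,18): clear
  edge (21,18)–(23,22): clear
  edge (23,22)–(20,23): clear
  edge (20,23)–(15,20): clear
  edge (15,20)–(14,15): clear
  midpoint (19/2,17) outside
  → clear

FREE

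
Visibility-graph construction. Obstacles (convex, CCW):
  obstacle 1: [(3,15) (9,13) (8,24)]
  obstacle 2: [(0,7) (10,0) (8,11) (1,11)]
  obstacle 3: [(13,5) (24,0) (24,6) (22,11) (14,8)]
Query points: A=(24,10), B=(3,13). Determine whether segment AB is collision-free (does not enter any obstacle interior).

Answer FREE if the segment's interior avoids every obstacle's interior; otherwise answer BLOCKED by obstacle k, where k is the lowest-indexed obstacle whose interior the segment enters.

Obstacle 1 [(3,15) (9,13) (8,24)]:
  edge (3,15)–(9,13): clear
  edge (9,13)–(8,24): clear
  edge (8,24)–(3,15): clear
  midpoint (27/2,23/2) outside
  → clear
Obstacle 2 [(0,7) (10,0) (8,11) (1,11)]:
  edge (0,7)–(10,0): clear
  edge (10,0)–(8,11): clear
  edge (8,11)–(1,11): clear
  edge (1,11)–(0,7): clear
  midpoint (27/2,23/2) outside
  → clear
Obstacle 3 [(13,5) (24,0) (24,6) (22,11) (14,8)]:
  edge (13,5)–(24,0): clear
  edge (24,0)–(24,6): clear
  edge (24,6)–(22,11): crosses AB
  edge (22,11)–(14,8): crosses AB
  edge (14,8)–(13,5): clear
  → BLOCKED

BLOCKED by obstacle 3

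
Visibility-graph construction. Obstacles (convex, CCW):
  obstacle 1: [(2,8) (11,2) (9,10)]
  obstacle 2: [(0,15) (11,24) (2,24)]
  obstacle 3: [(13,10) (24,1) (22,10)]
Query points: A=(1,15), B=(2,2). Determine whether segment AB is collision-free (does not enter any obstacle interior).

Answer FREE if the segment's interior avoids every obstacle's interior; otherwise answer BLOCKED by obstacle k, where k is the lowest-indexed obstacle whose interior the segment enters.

FREE

Obstacle 1 [(2,8) (11,2) (9,10)]:
  edge (2,8)–(11,2): clear
  edge (11,2)–(9,10): clear
  edge (9,10)–(2,8): clear
  midpoint (3/2,17/2) outside
  → clear
Obstacle 2 [(0,15) (11,24) (2,24)]:
  edge (0,15)–(11,24): clear
  edge (11,24)–(2,24): clear
  edge (2,24)–(0,15): clear
  midpoint (3/2,17/2) outside
  → clear
Obstacle 3 [(13,10) (24,1) (22,10)]:
  edge (13,10)–(24,1): clear
  edge (24,1)–(22,10): clear
  edge (22,10)–(13,10): clear
  midpoint (3/2,17/2) outside
  → clear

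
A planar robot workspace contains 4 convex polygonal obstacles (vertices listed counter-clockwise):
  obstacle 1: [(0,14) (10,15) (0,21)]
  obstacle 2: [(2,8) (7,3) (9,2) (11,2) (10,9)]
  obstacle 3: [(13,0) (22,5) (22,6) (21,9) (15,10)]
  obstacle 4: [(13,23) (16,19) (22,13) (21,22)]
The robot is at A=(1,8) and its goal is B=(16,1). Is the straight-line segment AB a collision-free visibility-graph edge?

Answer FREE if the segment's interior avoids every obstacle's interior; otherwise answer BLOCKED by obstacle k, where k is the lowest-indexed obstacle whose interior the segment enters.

Obstacle 1 [(0,14) (10,15) (0,21)]:
  edge (0,14)–(10,15): clear
  edge (10,15)–(0,21): clear
  edge (0,21)–(0,14): clear
  midpoint (17/2,9/2) outside
  → clear
Obstacle 2 [(2,8) (7,3) (9,2) (11,2) (10,9)]:
  edge (2,8)–(7,3): crosses AB
  edge (7,3)–(9,2): clear
  edge (9,2)–(11,2): clear
  edge (11,2)–(10,9): crosses AB
  edge (10,9)–(2,8): clear
  → BLOCKED
Obstacle 3 [(13,0) (22,5) (22,6) (21,9) (15,10)]:
  edge (13,0)–(22,5): crosses AB
  edge (22,5)–(22,6): clear
  edge (22,6)–(21,9): clear
  edge (21,9)–(15,10): clear
  edge (15,10)–(13,0): crosses AB
  → BLOCKED
Obstacle 4 [(13,23) (16,19) (22,13) (21,22)]:
  edge (13,23)–(16,19): clear
  edge (16,19)–(22,13): clear
  edge (22,13)–(21,22): clear
  edge (21,22)–(13,23): clear
  midpoint (17/2,9/2) outside
  → clear

BLOCKED by obstacle 2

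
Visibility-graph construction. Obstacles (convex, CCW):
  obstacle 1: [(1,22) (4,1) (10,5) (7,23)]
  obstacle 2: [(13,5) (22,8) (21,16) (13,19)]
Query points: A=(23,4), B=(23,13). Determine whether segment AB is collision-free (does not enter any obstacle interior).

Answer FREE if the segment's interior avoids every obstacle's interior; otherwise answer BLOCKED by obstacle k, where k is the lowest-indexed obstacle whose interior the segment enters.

Obstacle 1 [(1,22) (4,1) (10,5) (7,23)]:
  edge (1,22)–(4,1): clear
  edge (4,1)–(10,5): clear
  edge (10,5)–(7,23): clear
  edge (7,23)–(1,22): clear
  midpoint (23,17/2) outside
  → clear
Obstacle 2 [(13,5) (22,8) (21,16) (13,19)]:
  edge (13,5)–(22,8): clear
  edge (22,8)–(21,16): clear
  edge (21,16)–(13,19): clear
  edge (13,19)–(13,5): clear
  midpoint (23,17/2) outside
  → clear

FREE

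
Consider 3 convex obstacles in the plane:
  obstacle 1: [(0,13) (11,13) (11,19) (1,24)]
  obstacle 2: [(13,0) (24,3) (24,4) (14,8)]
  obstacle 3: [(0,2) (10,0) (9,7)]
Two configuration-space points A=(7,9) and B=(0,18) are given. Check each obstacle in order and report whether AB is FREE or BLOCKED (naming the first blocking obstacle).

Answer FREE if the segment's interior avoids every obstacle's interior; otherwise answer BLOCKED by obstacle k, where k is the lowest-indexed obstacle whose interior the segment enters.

Obstacle 1 [(0,13) (11,13) (11,19) (1,24)]:
  edge (0,13)–(11,13): crosses AB
  edge (11,13)–(11,19): clear
  edge (11,19)–(1,24): clear
  edge (1,24)–(0,13): crosses AB
  → BLOCKED
Obstacle 2 [(13,0) (24,3) (24,4) (14,8)]:
  edge (13,0)–(24,3): clear
  edge (24,3)–(24,4): clear
  edge (24,4)–(14,8): clear
  edge (14,8)–(13,0): clear
  midpoint (7/2,27/2) outside
  → clear
Obstacle 3 [(0,2) (10,0) (9,7)]:
  edge (0,2)–(10,0): clear
  edge (10,0)–(9,7): clear
  edge (9,7)–(0,2): clear
  midpoint (7/2,27/2) outside
  → clear

BLOCKED by obstacle 1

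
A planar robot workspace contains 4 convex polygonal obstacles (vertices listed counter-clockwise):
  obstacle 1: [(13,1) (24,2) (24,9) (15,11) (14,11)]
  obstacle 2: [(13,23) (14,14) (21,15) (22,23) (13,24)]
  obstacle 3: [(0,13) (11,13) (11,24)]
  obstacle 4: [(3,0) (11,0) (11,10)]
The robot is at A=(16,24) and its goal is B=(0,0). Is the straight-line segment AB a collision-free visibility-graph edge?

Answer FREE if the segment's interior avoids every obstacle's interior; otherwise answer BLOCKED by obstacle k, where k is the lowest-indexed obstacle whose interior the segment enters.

Obstacle 1 [(13,1) (24,2) (24,9) (15,11) (14,11)]:
  edge (13,1)–(24,2): clear
  edge (24,2)–(24,9): clear
  edge (24,9)–(15,11): clear
  edge (15,11)–(14,11): clear
  edge (14,11)–(13,1): clear
  midpoint (8,12) outside
  → clear
Obstacle 2 [(13,23) (14,14) (21,15) (22,23) (13,24)]:
  edge (13,23)–(14,14): crosses AB
  edge (14,14)–(21,15): clear
  edge (21,15)–(22,23): clear
  edge (22,23)–(13,24): crosses AB
  edge (13,24)–(13,23): clear
  → BLOCKED
Obstacle 3 [(0,13) (11,13) (11,24)]:
  edge (0,13)–(11,13): crosses AB
  edge (11,13)–(11,24): crosses AB
  edge (11,24)–(0,13): clear
  → BLOCKED
Obstacle 4 [(3,0) (11,0) (11,10)]:
  edge (3,0)–(11,0): clear
  edge (11,0)–(11,10): clear
  edge (11,10)–(3,0): clear
  midpoint (8,12) outside
  → clear

BLOCKED by obstacle 2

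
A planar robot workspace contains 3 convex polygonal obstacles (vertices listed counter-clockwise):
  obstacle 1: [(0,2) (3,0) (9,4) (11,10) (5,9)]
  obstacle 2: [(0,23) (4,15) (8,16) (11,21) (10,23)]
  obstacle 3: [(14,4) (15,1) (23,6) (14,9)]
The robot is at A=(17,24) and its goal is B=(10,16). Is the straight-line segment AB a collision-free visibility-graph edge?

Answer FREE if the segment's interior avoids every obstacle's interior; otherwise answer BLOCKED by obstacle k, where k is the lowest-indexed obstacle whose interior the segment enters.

FREE

Obstacle 1 [(0,2) (3,0) (9,4) (11,10) (5,9)]:
  edge (0,2)–(3,0): clear
  edge (3,0)–(9,4): clear
  edge (9,4)–(11,10): clear
  edge (11,10)–(5,9): clear
  edge (5,9)–(0,2): clear
  midpoint (27/2,20) outside
  → clear
Obstacle 2 [(0,23) (4,15) (8,16) (11,21) (10,23)]:
  edge (0,23)–(4,15): clear
  edge (4,15)–(8,16): clear
  edge (8,16)–(11,21): clear
  edge (11,21)–(10,23): clear
  edge (10,23)–(0,23): clear
  midpoint (27/2,20) outside
  → clear
Obstacle 3 [(14,4) (15,1) (23,6) (14,9)]:
  edge (14,4)–(15,1): clear
  edge (15,1)–(23,6): clear
  edge (23,6)–(14,9): clear
  edge (14,9)–(14,4): clear
  midpoint (27/2,20) outside
  → clear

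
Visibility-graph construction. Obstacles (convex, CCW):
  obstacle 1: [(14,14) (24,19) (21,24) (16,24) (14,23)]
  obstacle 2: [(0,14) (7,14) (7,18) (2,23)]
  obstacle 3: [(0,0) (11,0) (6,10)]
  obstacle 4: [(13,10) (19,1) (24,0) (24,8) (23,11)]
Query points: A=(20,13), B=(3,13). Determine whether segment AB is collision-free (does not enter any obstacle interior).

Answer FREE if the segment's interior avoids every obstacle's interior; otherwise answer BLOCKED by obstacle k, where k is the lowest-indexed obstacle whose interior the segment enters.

FREE

Obstacle 1 [(14,14) (24,19) (21,24) (16,24) (14,23)]:
  edge (14,14)–(24,19): clear
  edge (24,19)–(21,24): clear
  edge (21,24)–(16,24): clear
  edge (16,24)–(14,23): clear
  edge (14,23)–(14,14): clear
  midpoint (23/2,13) outside
  → clear
Obstacle 2 [(0,14) (7,14) (7,18) (2,23)]:
  edge (0,14)–(7,14): clear
  edge (7,14)–(7,18): clear
  edge (7,18)–(2,23): clear
  edge (2,23)–(0,14): clear
  midpoint (23/2,13) outside
  → clear
Obstacle 3 [(0,0) (11,0) (6,10)]:
  edge (0,0)–(11,0): clear
  edge (11,0)–(6,10): clear
  edge (6,10)–(0,0): clear
  midpoint (23/2,13) outside
  → clear
Obstacle 4 [(13,10) (19,1) (24,0) (24,8) (23,11)]:
  edge (13,10)–(19,1): clear
  edge (19,1)–(24,0): clear
  edge (24,0)–(24,8): clear
  edge (24,8)–(23,11): clear
  edge (23,11)–(13,10): clear
  midpoint (23/2,13) outside
  → clear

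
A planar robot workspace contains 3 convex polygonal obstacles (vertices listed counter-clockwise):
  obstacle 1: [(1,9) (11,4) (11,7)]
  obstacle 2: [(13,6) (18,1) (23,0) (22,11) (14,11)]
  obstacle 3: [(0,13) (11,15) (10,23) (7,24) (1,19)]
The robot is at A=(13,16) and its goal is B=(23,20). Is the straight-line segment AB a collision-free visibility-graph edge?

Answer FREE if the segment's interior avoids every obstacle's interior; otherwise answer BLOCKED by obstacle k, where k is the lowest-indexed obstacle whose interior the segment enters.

FREE

Obstacle 1 [(1,9) (11,4) (11,7)]:
  edge (1,9)–(11,4): clear
  edge (11,4)–(11,7): clear
  edge (11,7)–(1,9): clear
  midpoint (18,18) outside
  → clear
Obstacle 2 [(13,6) (18,1) (23,0) (22,11) (14,11)]:
  edge (13,6)–(18,1): clear
  edge (18,1)–(23,0): clear
  edge (23,0)–(22,11): clear
  edge (22,11)–(14,11): clear
  edge (14,11)–(13,6): clear
  midpoint (18,18) outside
  → clear
Obstacle 3 [(0,13) (11,15) (10,23) (7,24) (1,19)]:
  edge (0,13)–(11,15): clear
  edge (11,15)–(10,23): clear
  edge (10,23)–(7,24): clear
  edge (7,24)–(1,19): clear
  edge (1,19)–(0,13): clear
  midpoint (18,18) outside
  → clear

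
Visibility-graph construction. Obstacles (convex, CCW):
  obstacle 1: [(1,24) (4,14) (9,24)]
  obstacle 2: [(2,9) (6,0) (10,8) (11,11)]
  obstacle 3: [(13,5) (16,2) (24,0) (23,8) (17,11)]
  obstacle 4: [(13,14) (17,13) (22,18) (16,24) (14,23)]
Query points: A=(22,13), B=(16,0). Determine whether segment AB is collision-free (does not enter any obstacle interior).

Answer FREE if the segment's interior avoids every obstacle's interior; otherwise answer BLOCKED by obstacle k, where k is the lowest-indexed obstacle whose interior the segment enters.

Obstacle 1 [(1,24) (4,14) (9,24)]:
  edge (1,24)–(4,14): clear
  edge (4,14)–(9,24): clear
  edge (9,24)–(1,24): clear
  midpoint (19,13/2) outside
  → clear
Obstacle 2 [(2,9) (6,0) (10,8) (11,11)]:
  edge (2,9)–(6,0): clear
  edge (6,0)–(10,8): clear
  edge (10,8)–(11,11): clear
  edge (11,11)–(2,9): clear
  midpoint (19,13/2) outside
  → clear
Obstacle 3 [(13,5) (16,2) (24,0) (23,8) (17,11)]:
  edge (13,5)–(16,2): clear
  edge (16,2)–(24,0): crosses AB
  edge (24,0)–(23,8): clear
  edge (23,8)–(17,11): crosses AB
  edge (17,11)–(13,5): clear
  → BLOCKED
Obstacle 4 [(13,14) (17,13) (22,18) (16,24) (14,23)]:
  edge (13,14)–(17,13): clear
  edge (17,13)–(22,18): clear
  edge (22,18)–(16,24): clear
  edge (16,24)–(14,23): clear
  edge (14,23)–(13,14): clear
  midpoint (19,13/2) outside
  → clear

BLOCKED by obstacle 3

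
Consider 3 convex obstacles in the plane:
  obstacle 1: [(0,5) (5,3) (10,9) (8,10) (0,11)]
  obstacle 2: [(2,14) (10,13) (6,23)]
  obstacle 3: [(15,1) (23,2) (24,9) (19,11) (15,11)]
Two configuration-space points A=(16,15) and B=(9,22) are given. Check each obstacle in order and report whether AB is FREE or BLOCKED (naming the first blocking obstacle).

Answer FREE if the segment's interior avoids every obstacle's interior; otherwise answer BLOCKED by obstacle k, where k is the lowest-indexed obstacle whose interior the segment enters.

FREE

Obstacle 1 [(0,5) (5,3) (10,9) (8,10) (0,11)]:
  edge (0,5)–(5,3): clear
  edge (5,3)–(10,9): clear
  edge (10,9)–(8,10): clear
  edge (8,10)–(0,11): clear
  edge (0,11)–(0,5): clear
  midpoint (25/2,37/2) outside
  → clear
Obstacle 2 [(2,14) (10,13) (6,23)]:
  edge (2,14)–(10,13): clear
  edge (10,13)–(6,23): clear
  edge (6,23)–(2,14): clear
  midpoint (25/2,37/2) outside
  → clear
Obstacle 3 [(15,1) (23,2) (24,9) (19,11) (15,11)]:
  edge (15,1)–(23,2): clear
  edge (23,2)–(24,9): clear
  edge (24,9)–(19,11): clear
  edge (19,11)–(15,11): clear
  edge (15,11)–(15,1): clear
  midpoint (25/2,37/2) outside
  → clear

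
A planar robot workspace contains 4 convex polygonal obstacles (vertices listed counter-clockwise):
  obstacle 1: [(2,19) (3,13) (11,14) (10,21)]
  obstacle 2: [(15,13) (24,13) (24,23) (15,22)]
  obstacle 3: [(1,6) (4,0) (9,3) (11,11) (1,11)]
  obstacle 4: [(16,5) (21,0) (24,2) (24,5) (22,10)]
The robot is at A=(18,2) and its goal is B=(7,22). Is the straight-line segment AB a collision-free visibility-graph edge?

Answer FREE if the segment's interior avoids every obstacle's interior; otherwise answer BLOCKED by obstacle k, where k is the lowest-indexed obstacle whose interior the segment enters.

BLOCKED by obstacle 1

Obstacle 1 [(2,19) (3,13) (11,14) (10,21)]:
  edge (2,19)–(3,13): clear
  edge (3,13)–(11,14): clear
  edge (11,14)–(10,21): crosses AB
  edge (10,21)–(2,19): crosses AB
  → BLOCKED
Obstacle 2 [(15,13) (24,13) (24,23) (15,22)]:
  edge (15,13)–(24,13): clear
  edge (24,13)–(24,23): clear
  edge (24,23)–(15,22): clear
  edge (15,22)–(15,13): clear
  midpoint (25/2,12) outside
  → clear
Obstacle 3 [(1,6) (4,0) (9,3) (11,11) (1,11)]:
  edge (1,6)–(4,0): clear
  edge (4,0)–(9,3): clear
  edge (9,3)–(11,11): clear
  edge (11,11)–(1,11): clear
  edge (1,11)–(1,6): clear
  midpoint (25/2,12) outside
  → clear
Obstacle 4 [(16,5) (21,0) (24,2) (24,5) (22,10)]:
  edge (16,5)–(21,0): crosses AB
  edge (21,0)–(24,2): clear
  edge (24,2)–(24,5): clear
  edge (24,5)–(22,10): clear
  edge (22,10)–(16,5): crosses AB
  → BLOCKED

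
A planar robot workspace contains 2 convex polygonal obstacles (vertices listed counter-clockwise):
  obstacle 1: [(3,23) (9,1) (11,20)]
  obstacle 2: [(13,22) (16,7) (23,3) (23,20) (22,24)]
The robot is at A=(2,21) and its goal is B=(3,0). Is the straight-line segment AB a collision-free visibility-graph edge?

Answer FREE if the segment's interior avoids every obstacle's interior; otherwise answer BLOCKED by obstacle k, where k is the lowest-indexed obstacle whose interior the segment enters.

Obstacle 1 [(3,23) (9,1) (11,20)]:
  edge (3,23)–(9,1): clear
  edge (9,1)–(11,20): clear
  edge (11,20)–(3,23): clear
  midpoint (5/2,21/2) outside
  → clear
Obstacle 2 [(13,22) (16,7) (23,3) (23,20) (22,24)]:
  edge (13,22)–(16,7): clear
  edge (16,7)–(23,3): clear
  edge (23,3)–(23,20): clear
  edge (23,20)–(22,24): clear
  edge (22,24)–(13,22): clear
  midpoint (5/2,21/2) outside
  → clear

FREE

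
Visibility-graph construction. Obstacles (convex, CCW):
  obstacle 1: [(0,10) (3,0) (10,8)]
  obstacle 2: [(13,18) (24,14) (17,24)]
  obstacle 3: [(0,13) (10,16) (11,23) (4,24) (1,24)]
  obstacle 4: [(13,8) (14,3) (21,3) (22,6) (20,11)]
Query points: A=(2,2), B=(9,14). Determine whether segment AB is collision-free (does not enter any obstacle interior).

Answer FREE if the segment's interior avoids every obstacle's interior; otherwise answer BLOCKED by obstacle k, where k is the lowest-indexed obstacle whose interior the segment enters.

BLOCKED by obstacle 1

Obstacle 1 [(0,10) (3,0) (10,8)]:
  edge (0,10)–(3,0): crosses AB
  edge (3,0)–(10,8): clear
  edge (10,8)–(0,10): crosses AB
  → BLOCKED
Obstacle 2 [(13,18) (24,14) (17,24)]:
  edge (13,18)–(24,14): clear
  edge (24,14)–(17,24): clear
  edge (17,24)–(13,18): clear
  midpoint (11/2,8) outside
  → clear
Obstacle 3 [(0,13) (10,16) (11,23) (4,24) (1,24)]:
  edge (0,13)–(10,16): clear
  edge (10,16)–(11,23): clear
  edge (11,23)–(4,24): clear
  edge (4,24)–(1,24): clear
  edge (1,24)–(0,13): clear
  midpoint (11/2,8) outside
  → clear
Obstacle 4 [(13,8) (14,3) (21,3) (22,6) (20,11)]:
  edge (13,8)–(14,3): clear
  edge (14,3)–(21,3): clear
  edge (21,3)–(22,6): clear
  edge (22,6)–(20,11): clear
  edge (20,11)–(13,8): clear
  midpoint (11/2,8) outside
  → clear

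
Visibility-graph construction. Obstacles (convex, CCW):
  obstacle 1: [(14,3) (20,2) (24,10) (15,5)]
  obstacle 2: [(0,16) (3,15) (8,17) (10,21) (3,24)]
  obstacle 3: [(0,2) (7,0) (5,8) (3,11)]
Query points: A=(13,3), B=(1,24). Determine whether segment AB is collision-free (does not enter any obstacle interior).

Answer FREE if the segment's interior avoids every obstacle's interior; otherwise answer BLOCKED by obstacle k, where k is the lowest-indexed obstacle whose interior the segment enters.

BLOCKED by obstacle 2

Obstacle 1 [(14,3) (20,2) (24,10) (15,5)]:
  edge (14,3)–(20,2): clear
  edge (20,2)–(24,10): clear
  edge (24,10)–(15,5): clear
  edge (15,5)–(14,3): clear
  midpoint (7,27/2) outside
  → clear
Obstacle 2 [(0,16) (3,15) (8,17) (10,21) (3,24)]:
  edge (0,16)–(3,15): clear
  edge (3,15)–(8,17): crosses AB
  edge (8,17)–(10,21): clear
  edge (10,21)–(3,24): clear
  edge (3,24)–(0,16): crosses AB
  → BLOCKED
Obstacle 3 [(0,2) (7,0) (5,8) (3,11)]:
  edge (0,2)–(7,0): clear
  edge (7,0)–(5,8): clear
  edge (5,8)–(3,11): clear
  edge (3,11)–(0,2): clear
  midpoint (7,27/2) outside
  → clear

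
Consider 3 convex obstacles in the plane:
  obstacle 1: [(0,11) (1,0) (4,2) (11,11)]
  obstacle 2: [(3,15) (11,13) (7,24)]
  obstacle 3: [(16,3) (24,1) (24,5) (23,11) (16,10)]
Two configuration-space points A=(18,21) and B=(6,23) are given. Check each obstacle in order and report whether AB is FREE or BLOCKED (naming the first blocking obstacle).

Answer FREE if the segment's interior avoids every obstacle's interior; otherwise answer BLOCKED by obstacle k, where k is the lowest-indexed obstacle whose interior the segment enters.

Obstacle 1 [(0,11) (1,0) (4,2) (11,11)]:
  edge (0,11)–(1,0): clear
  edge (1,0)–(4,2): clear
  edge (4,2)–(11,11): clear
  edge (11,11)–(0,11): clear
  midpoint (12,22) outside
  → clear
Obstacle 2 [(3,15) (11,13) (7,24)]:
  edge (3,15)–(11,13): clear
  edge (11,13)–(7,24): crosses AB
  edge (7,24)–(3,15): crosses AB
  → BLOCKED
Obstacle 3 [(16,3) (24,1) (24,5) (23,11) (16,10)]:
  edge (16,3)–(24,1): clear
  edge (24,1)–(24,5): clear
  edge (24,5)–(23,11): clear
  edge (23,11)–(16,10): clear
  edge (16,10)–(16,3): clear
  midpoint (12,22) outside
  → clear

BLOCKED by obstacle 2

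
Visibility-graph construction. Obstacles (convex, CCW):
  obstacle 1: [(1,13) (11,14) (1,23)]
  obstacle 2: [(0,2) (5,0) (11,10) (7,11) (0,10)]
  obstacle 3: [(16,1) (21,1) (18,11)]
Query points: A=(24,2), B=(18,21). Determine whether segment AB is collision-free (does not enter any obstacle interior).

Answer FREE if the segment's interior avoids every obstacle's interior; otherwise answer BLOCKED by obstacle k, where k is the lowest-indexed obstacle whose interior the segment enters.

FREE

Obstacle 1 [(1,13) (11,14) (1,23)]:
  edge (1,13)–(11,14): clear
  edge (11,14)–(1,23): clear
  edge (1,23)–(1,13): clear
  midpoint (21,23/2) outside
  → clear
Obstacle 2 [(0,2) (5,0) (11,10) (7,11) (0,10)]:
  edge (0,2)–(5,0): clear
  edge (5,0)–(11,10): clear
  edge (11,10)–(7,11): clear
  edge (7,11)–(0,10): clear
  edge (0,10)–(0,2): clear
  midpoint (21,23/2) outside
  → clear
Obstacle 3 [(16,1) (21,1) (18,11)]:
  edge (16,1)–(21,1): clear
  edge (21,1)–(18,11): clear
  edge (18,11)–(16,1): clear
  midpoint (21,23/2) outside
  → clear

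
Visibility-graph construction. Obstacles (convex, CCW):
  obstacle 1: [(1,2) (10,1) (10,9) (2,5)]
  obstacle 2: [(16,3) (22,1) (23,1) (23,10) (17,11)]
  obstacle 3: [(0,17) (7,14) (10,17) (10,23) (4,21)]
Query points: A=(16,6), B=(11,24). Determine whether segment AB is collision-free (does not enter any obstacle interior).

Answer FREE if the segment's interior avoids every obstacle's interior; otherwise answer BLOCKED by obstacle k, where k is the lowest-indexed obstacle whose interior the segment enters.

Obstacle 1 [(1,2) (10,1) (10,9) (2,5)]:
  edge (1,2)–(10,1): clear
  edge (10,1)–(10,9): clear
  edge (10,9)–(2,5): clear
  edge (2,5)–(1,2): clear
  midpoint (27/2,15) outside
  → clear
Obstacle 2 [(16,3) (22,1) (23,1) (23,10) (17,11)]:
  edge (16,3)–(22,1): clear
  edge (22,1)–(23,1): clear
  edge (23,1)–(23,10): clear
  edge (23,10)–(17,11): clear
  edge (17,11)–(16,3): clear
  midpoint (27/2,15) outside
  → clear
Obstacle 3 [(0,17) (7,14) (10,17) (10,23) (4,21)]:
  edge (0,17)–(7,14): clear
  edge (7,14)–(10,17): clear
  edge (10,17)–(10,23): clear
  edge (10,23)–(4,21): clear
  edge (4,21)–(0,17): clear
  midpoint (27/2,15) outside
  → clear

FREE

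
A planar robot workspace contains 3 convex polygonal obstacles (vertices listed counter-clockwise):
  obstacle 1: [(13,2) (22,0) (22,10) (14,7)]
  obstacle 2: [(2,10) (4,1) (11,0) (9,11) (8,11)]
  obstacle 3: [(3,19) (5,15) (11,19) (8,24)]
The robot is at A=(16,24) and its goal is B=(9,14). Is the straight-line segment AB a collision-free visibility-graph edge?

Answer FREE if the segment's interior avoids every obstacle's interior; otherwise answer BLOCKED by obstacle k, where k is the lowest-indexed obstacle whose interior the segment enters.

FREE

Obstacle 1 [(13,2) (22,0) (22,10) (14,7)]:
  edge (13,2)–(22,0): clear
  edge (22,0)–(22,10): clear
  edge (22,10)–(14,7): clear
  edge (14,7)–(13,2): clear
  midpoint (25/2,19) outside
  → clear
Obstacle 2 [(2,10) (4,1) (11,0) (9,11) (8,11)]:
  edge (2,10)–(4,1): clear
  edge (4,1)–(11,0): clear
  edge (11,0)–(9,11): clear
  edge (9,11)–(8,11): clear
  edge (8,11)–(2,10): clear
  midpoint (25/2,19) outside
  → clear
Obstacle 3 [(3,19) (5,15) (11,19) (8,24)]:
  edge (3,19)–(5,15): clear
  edge (5,15)–(11,19): clear
  edge (11,19)–(8,24): clear
  edge (8,24)–(3,19): clear
  midpoint (25/2,19) outside
  → clear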